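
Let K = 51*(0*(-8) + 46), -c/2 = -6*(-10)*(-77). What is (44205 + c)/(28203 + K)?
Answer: 17815/10183 ≈ 1.7495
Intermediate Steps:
c = 9240 (c = -2*(-6*(-10))*(-77) = -120*(-77) = -2*(-4620) = 9240)
K = 2346 (K = 51*(0 + 46) = 51*46 = 2346)
(44205 + c)/(28203 + K) = (44205 + 9240)/(28203 + 2346) = 53445/30549 = 53445*(1/30549) = 17815/10183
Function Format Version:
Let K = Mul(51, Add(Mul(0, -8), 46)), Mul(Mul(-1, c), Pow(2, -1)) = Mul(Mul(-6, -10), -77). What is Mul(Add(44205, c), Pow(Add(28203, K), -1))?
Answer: Rational(17815, 10183) ≈ 1.7495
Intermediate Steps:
c = 9240 (c = Mul(-2, Mul(Mul(-6, -10), -77)) = Mul(-2, Mul(60, -77)) = Mul(-2, -4620) = 9240)
K = 2346 (K = Mul(51, Add(0, 46)) = Mul(51, 46) = 2346)
Mul(Add(44205, c), Pow(Add(28203, K), -1)) = Mul(Add(44205, 9240), Pow(Add(28203, 2346), -1)) = Mul(53445, Pow(30549, -1)) = Mul(53445, Rational(1, 30549)) = Rational(17815, 10183)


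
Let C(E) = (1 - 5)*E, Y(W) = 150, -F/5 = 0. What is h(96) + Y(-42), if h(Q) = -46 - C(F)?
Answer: 104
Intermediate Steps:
F = 0 (F = -5*0 = 0)
C(E) = -4*E
h(Q) = -46 (h(Q) = -46 - (-4)*0 = -46 - 1*0 = -46 + 0 = -46)
h(96) + Y(-42) = -46 + 150 = 104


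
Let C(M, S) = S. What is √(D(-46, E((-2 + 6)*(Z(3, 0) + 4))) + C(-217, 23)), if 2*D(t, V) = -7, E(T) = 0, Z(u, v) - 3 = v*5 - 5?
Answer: √78/2 ≈ 4.4159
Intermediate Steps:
Z(u, v) = -2 + 5*v (Z(u, v) = 3 + (v*5 - 5) = 3 + (5*v - 5) = 3 + (-5 + 5*v) = -2 + 5*v)
D(t, V) = -7/2 (D(t, V) = (½)*(-7) = -7/2)
√(D(-46, E((-2 + 6)*(Z(3, 0) + 4))) + C(-217, 23)) = √(-7/2 + 23) = √(39/2) = √78/2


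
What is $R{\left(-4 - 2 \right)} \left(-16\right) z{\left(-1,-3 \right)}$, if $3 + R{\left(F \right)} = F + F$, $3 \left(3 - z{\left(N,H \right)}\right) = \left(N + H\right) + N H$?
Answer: $800$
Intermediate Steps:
$z{\left(N,H \right)} = 3 - \frac{H}{3} - \frac{N}{3} - \frac{H N}{3}$ ($z{\left(N,H \right)} = 3 - \frac{\left(N + H\right) + N H}{3} = 3 - \frac{\left(H + N\right) + H N}{3} = 3 - \frac{H + N + H N}{3} = 3 - \left(\frac{H}{3} + \frac{N}{3} + \frac{H N}{3}\right) = 3 - \frac{H}{3} - \frac{N}{3} - \frac{H N}{3}$)
$R{\left(F \right)} = -3 + 2 F$ ($R{\left(F \right)} = -3 + \left(F + F\right) = -3 + 2 F$)
$R{\left(-4 - 2 \right)} \left(-16\right) z{\left(-1,-3 \right)} = \left(-3 + 2 \left(-4 - 2\right)\right) \left(-16\right) \left(3 - -1 - - \frac{1}{3} - \left(-1\right) \left(-1\right)\right) = \left(-3 + 2 \left(-4 - 2\right)\right) \left(-16\right) \left(3 + 1 + \frac{1}{3} - 1\right) = \left(-3 + 2 \left(-6\right)\right) \left(-16\right) \frac{10}{3} = \left(-3 - 12\right) \left(-16\right) \frac{10}{3} = \left(-15\right) \left(-16\right) \frac{10}{3} = 240 \cdot \frac{10}{3} = 800$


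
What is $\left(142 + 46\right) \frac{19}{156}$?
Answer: $\frac{893}{39} \approx 22.897$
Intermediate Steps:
$\left(142 + 46\right) \frac{19}{156} = 188 \cdot 19 \cdot \frac{1}{156} = 188 \cdot \frac{19}{156} = \frac{893}{39}$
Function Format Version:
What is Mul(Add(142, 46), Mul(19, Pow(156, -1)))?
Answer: Rational(893, 39) ≈ 22.897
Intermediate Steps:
Mul(Add(142, 46), Mul(19, Pow(156, -1))) = Mul(188, Mul(19, Rational(1, 156))) = Mul(188, Rational(19, 156)) = Rational(893, 39)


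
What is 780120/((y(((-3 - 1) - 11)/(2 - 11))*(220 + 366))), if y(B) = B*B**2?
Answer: 2106324/7325 ≈ 287.55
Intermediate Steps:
y(B) = B**3
780120/((y(((-3 - 1) - 11)/(2 - 11))*(220 + 366))) = 780120/(((((-3 - 1) - 11)/(2 - 11))**3*(220 + 366))) = 780120/((((-4 - 11)/(-9))**3*586)) = 780120/(((-15*(-1/9))**3*586)) = 780120/(((5/3)**3*586)) = 780120/(((125/27)*586)) = 780120/(73250/27) = 780120*(27/73250) = 2106324/7325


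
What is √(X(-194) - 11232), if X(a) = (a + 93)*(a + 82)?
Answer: 4*√5 ≈ 8.9443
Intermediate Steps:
X(a) = (82 + a)*(93 + a) (X(a) = (93 + a)*(82 + a) = (82 + a)*(93 + a))
√(X(-194) - 11232) = √((7626 + (-194)² + 175*(-194)) - 11232) = √((7626 + 37636 - 33950) - 11232) = √(11312 - 11232) = √80 = 4*√5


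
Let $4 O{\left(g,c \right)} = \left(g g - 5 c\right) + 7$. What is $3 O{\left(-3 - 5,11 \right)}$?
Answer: $12$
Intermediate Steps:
$O{\left(g,c \right)} = \frac{7}{4} - \frac{5 c}{4} + \frac{g^{2}}{4}$ ($O{\left(g,c \right)} = \frac{\left(g g - 5 c\right) + 7}{4} = \frac{\left(g^{2} - 5 c\right) + 7}{4} = \frac{7 + g^{2} - 5 c}{4} = \frac{7}{4} - \frac{5 c}{4} + \frac{g^{2}}{4}$)
$3 O{\left(-3 - 5,11 \right)} = 3 \left(\frac{7}{4} - \frac{55}{4} + \frac{\left(-3 - 5\right)^{2}}{4}\right) = 3 \left(\frac{7}{4} - \frac{55}{4} + \frac{\left(-8\right)^{2}}{4}\right) = 3 \left(\frac{7}{4} - \frac{55}{4} + \frac{1}{4} \cdot 64\right) = 3 \left(\frac{7}{4} - \frac{55}{4} + 16\right) = 3 \cdot 4 = 12$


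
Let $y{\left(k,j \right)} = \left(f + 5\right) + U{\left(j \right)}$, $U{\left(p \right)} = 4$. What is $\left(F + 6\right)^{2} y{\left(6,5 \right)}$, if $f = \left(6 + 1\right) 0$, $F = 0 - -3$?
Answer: $729$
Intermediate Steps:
$F = 3$ ($F = 0 + 3 = 3$)
$f = 0$ ($f = 7 \cdot 0 = 0$)
$y{\left(k,j \right)} = 9$ ($y{\left(k,j \right)} = \left(0 + 5\right) + 4 = 5 + 4 = 9$)
$\left(F + 6\right)^{2} y{\left(6,5 \right)} = \left(3 + 6\right)^{2} \cdot 9 = 9^{2} \cdot 9 = 81 \cdot 9 = 729$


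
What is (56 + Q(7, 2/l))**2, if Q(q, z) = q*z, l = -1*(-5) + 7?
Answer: 117649/36 ≈ 3268.0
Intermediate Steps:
l = 12 (l = 5 + 7 = 12)
(56 + Q(7, 2/l))**2 = (56 + 7*(2/12))**2 = (56 + 7*(2*(1/12)))**2 = (56 + 7*(1/6))**2 = (56 + 7/6)**2 = (343/6)**2 = 117649/36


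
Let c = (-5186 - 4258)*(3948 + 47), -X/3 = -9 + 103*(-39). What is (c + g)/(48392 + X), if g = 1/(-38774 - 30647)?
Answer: -2619169636381/4197887870 ≈ -623.93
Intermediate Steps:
X = 12078 (X = -3*(-9 + 103*(-39)) = -3*(-9 - 4017) = -3*(-4026) = 12078)
c = -37728780 (c = -9444*3995 = -37728780)
g = -1/69421 (g = 1/(-69421) = -1/69421 ≈ -1.4405e-5)
(c + g)/(48392 + X) = (-37728780 - 1/69421)/(48392 + 12078) = -2619169636381/69421/60470 = -2619169636381/69421*1/60470 = -2619169636381/4197887870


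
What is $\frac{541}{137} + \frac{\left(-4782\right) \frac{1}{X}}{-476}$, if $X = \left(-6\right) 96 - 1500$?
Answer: $\frac{88991347}{22563352} \approx 3.9441$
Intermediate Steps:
$X = -2076$ ($X = -576 - 1500 = -2076$)
$\frac{541}{137} + \frac{\left(-4782\right) \frac{1}{X}}{-476} = \frac{541}{137} + \frac{\left(-4782\right) \frac{1}{-2076}}{-476} = 541 \cdot \frac{1}{137} + \left(-4782\right) \left(- \frac{1}{2076}\right) \left(- \frac{1}{476}\right) = \frac{541}{137} + \frac{797}{346} \left(- \frac{1}{476}\right) = \frac{541}{137} - \frac{797}{164696} = \frac{88991347}{22563352}$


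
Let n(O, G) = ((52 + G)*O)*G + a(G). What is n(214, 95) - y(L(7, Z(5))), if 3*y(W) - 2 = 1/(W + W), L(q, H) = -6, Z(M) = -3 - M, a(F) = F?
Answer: 107589757/36 ≈ 2.9886e+6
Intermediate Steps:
n(O, G) = G + G*O*(52 + G) (n(O, G) = ((52 + G)*O)*G + G = (O*(52 + G))*G + G = G*O*(52 + G) + G = G + G*O*(52 + G))
y(W) = 2/3 + 1/(6*W) (y(W) = 2/3 + 1/(3*(W + W)) = 2/3 + 1/(3*((2*W))) = 2/3 + (1/(2*W))/3 = 2/3 + 1/(6*W))
n(214, 95) - y(L(7, Z(5))) = 95*(1 + 52*214 + 95*214) - (1 + 4*(-6))/(6*(-6)) = 95*(1 + 11128 + 20330) - (-1)*(1 - 24)/(6*6) = 95*31459 - (-1)*(-23)/(6*6) = 2988605 - 1*23/36 = 2988605 - 23/36 = 107589757/36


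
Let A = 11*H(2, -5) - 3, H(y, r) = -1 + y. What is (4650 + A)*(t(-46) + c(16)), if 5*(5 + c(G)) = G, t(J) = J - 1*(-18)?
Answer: -694042/5 ≈ -1.3881e+5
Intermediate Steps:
t(J) = 18 + J (t(J) = J + 18 = 18 + J)
c(G) = -5 + G/5
A = 8 (A = 11*(-1 + 2) - 3 = 11*1 - 3 = 11 - 3 = 8)
(4650 + A)*(t(-46) + c(16)) = (4650 + 8)*((18 - 46) + (-5 + (⅕)*16)) = 4658*(-28 + (-5 + 16/5)) = 4658*(-28 - 9/5) = 4658*(-149/5) = -694042/5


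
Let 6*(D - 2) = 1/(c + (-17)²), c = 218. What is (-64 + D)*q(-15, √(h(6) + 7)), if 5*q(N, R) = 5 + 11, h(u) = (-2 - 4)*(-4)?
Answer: -1508824/7605 ≈ -198.40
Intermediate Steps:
h(u) = 24 (h(u) = -6*(-4) = 24)
q(N, R) = 16/5 (q(N, R) = (5 + 11)/5 = (⅕)*16 = 16/5)
D = 6085/3042 (D = 2 + 1/(6*(218 + (-17)²)) = 2 + 1/(6*(218 + 289)) = 2 + (⅙)/507 = 2 + (⅙)*(1/507) = 2 + 1/3042 = 6085/3042 ≈ 2.0003)
(-64 + D)*q(-15, √(h(6) + 7)) = (-64 + 6085/3042)*(16/5) = -188603/3042*16/5 = -1508824/7605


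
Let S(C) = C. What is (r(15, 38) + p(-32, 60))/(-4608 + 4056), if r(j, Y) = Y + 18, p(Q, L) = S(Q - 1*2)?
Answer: -11/276 ≈ -0.039855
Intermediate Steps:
p(Q, L) = -2 + Q (p(Q, L) = Q - 1*2 = Q - 2 = -2 + Q)
r(j, Y) = 18 + Y
(r(15, 38) + p(-32, 60))/(-4608 + 4056) = ((18 + 38) + (-2 - 32))/(-4608 + 4056) = (56 - 34)/(-552) = 22*(-1/552) = -11/276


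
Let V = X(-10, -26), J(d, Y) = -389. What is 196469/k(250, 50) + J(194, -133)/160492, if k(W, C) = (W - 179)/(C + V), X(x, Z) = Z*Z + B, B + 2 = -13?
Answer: 22419040626209/11394932 ≈ 1.9675e+6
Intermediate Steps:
B = -15 (B = -2 - 13 = -15)
X(x, Z) = -15 + Z**2 (X(x, Z) = Z*Z - 15 = Z**2 - 15 = -15 + Z**2)
V = 661 (V = -15 + (-26)**2 = -15 + 676 = 661)
k(W, C) = (-179 + W)/(661 + C) (k(W, C) = (W - 179)/(C + 661) = (-179 + W)/(661 + C))
196469/k(250, 50) + J(194, -133)/160492 = 196469/(((-179 + 250)/(661 + 50))) - 389/160492 = 196469/((71/711)) - 389*1/160492 = 196469/(((1/711)*71)) - 389/160492 = 196469/(71/711) - 389/160492 = 196469*(711/71) - 389/160492 = 139689459/71 - 389/160492 = 22419040626209/11394932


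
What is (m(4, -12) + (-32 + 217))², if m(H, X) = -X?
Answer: 38809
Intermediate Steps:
(m(4, -12) + (-32 + 217))² = (-1*(-12) + (-32 + 217))² = (12 + 185)² = 197² = 38809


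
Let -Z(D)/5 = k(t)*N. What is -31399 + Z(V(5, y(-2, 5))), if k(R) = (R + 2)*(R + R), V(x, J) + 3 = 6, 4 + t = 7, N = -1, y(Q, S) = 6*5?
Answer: -31249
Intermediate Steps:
y(Q, S) = 30
t = 3 (t = -4 + 7 = 3)
V(x, J) = 3 (V(x, J) = -3 + 6 = 3)
k(R) = 2*R*(2 + R) (k(R) = (2 + R)*(2*R) = 2*R*(2 + R))
Z(D) = 150 (Z(D) = -5*2*3*(2 + 3)*(-1) = -5*2*3*5*(-1) = -150*(-1) = -5*(-30) = 150)
-31399 + Z(V(5, y(-2, 5))) = -31399 + 150 = -31249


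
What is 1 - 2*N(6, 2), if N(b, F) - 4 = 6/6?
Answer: -9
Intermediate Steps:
N(b, F) = 5 (N(b, F) = 4 + 6/6 = 4 + 6*(1/6) = 4 + 1 = 5)
1 - 2*N(6, 2) = 1 - 2*5 = 1 - 10 = -9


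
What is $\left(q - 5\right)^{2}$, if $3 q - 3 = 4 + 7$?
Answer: $\frac{1}{9} \approx 0.11111$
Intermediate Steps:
$q = \frac{14}{3}$ ($q = 1 + \frac{4 + 7}{3} = 1 + \frac{1}{3} \cdot 11 = 1 + \frac{11}{3} = \frac{14}{3} \approx 4.6667$)
$\left(q - 5\right)^{2} = \left(\frac{14}{3} - 5\right)^{2} = \left(- \frac{1}{3}\right)^{2} = \frac{1}{9}$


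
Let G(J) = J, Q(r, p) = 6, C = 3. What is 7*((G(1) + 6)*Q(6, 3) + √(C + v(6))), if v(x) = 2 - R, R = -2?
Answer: 294 + 7*√7 ≈ 312.52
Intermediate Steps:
v(x) = 4 (v(x) = 2 - 1*(-2) = 2 + 2 = 4)
7*((G(1) + 6)*Q(6, 3) + √(C + v(6))) = 7*((1 + 6)*6 + √(3 + 4)) = 7*(7*6 + √7) = 7*(42 + √7) = 294 + 7*√7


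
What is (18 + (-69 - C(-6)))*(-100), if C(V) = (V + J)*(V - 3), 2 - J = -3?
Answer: 6000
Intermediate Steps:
J = 5 (J = 2 - 1*(-3) = 2 + 3 = 5)
C(V) = (-3 + V)*(5 + V) (C(V) = (V + 5)*(V - 3) = (5 + V)*(-3 + V) = (-3 + V)*(5 + V))
(18 + (-69 - C(-6)))*(-100) = (18 + (-69 - (-15 + (-6)**2 + 2*(-6))))*(-100) = (18 + (-69 - (-15 + 36 - 12)))*(-100) = (18 + (-69 - 1*9))*(-100) = (18 + (-69 - 9))*(-100) = (18 - 78)*(-100) = -60*(-100) = 6000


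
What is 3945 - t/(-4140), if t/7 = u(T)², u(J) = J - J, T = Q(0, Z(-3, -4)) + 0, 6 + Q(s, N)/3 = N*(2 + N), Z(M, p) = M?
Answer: 3945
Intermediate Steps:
Q(s, N) = -18 + 3*N*(2 + N) (Q(s, N) = -18 + 3*(N*(2 + N)) = -18 + 3*N*(2 + N))
T = -9 (T = (-18 + 3*(-3)² + 6*(-3)) + 0 = (-18 + 3*9 - 18) + 0 = (-18 + 27 - 18) + 0 = -9 + 0 = -9)
u(J) = 0
t = 0 (t = 7*0² = 7*0 = 0)
3945 - t/(-4140) = 3945 - 0/(-4140) = 3945 - 0*(-1)/4140 = 3945 - 1*0 = 3945 + 0 = 3945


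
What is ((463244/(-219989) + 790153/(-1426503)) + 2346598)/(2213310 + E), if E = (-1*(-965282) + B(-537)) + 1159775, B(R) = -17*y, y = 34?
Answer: 56645903286984709/104712547557807651 ≈ 0.54097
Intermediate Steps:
B(R) = -578 (B(R) = -17*34 = -578)
E = 2124479 (E = (-1*(-965282) - 578) + 1159775 = (965282 - 578) + 1159775 = 964704 + 1159775 = 2124479)
((463244/(-219989) + 790153/(-1426503)) + 2346598)/(2213310 + E) = ((463244/(-219989) + 790153/(-1426503)) + 2346598)/(2213310 + 2124479) = ((463244*(-1/219989) + 790153*(-1/1426503)) + 2346598)/4337789 = ((-463244/219989 - 60781/109731) + 2346598)*(1/4337789) = (-64203378773/24139612959 + 2346598)*(1/4337789) = (56645903286984709/24139612959)*(1/4337789) = 56645903286984709/104712547557807651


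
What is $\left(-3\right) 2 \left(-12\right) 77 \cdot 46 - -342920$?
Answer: $597944$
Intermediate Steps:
$\left(-3\right) 2 \left(-12\right) 77 \cdot 46 - -342920 = \left(-6\right) \left(-12\right) 77 \cdot 46 + 342920 = 72 \cdot 77 \cdot 46 + 342920 = 5544 \cdot 46 + 342920 = 255024 + 342920 = 597944$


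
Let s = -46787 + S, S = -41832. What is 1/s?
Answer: -1/88619 ≈ -1.1284e-5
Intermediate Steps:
s = -88619 (s = -46787 - 41832 = -88619)
1/s = 1/(-88619) = -1/88619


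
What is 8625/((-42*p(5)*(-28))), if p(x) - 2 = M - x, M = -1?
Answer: -2875/1568 ≈ -1.8335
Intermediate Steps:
p(x) = 1 - x (p(x) = 2 + (-1 - x) = 1 - x)
8625/((-42*p(5)*(-28))) = 8625/((-42*(1 - 1*5)*(-28))) = 8625/((-42*(1 - 5)*(-28))) = 8625/((-42*(-4)*(-28))) = 8625/((168*(-28))) = 8625/(-4704) = 8625*(-1/4704) = -2875/1568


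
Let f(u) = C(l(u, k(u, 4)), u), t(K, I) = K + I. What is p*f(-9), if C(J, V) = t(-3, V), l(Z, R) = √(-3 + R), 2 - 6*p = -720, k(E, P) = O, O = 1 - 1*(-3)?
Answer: -1444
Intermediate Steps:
O = 4 (O = 1 + 3 = 4)
k(E, P) = 4
p = 361/3 (p = ⅓ - ⅙*(-720) = ⅓ + 120 = 361/3 ≈ 120.33)
t(K, I) = I + K
C(J, V) = -3 + V (C(J, V) = V - 3 = -3 + V)
f(u) = -3 + u
p*f(-9) = 361*(-3 - 9)/3 = (361/3)*(-12) = -1444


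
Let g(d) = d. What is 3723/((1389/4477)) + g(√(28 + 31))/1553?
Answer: 5555957/463 + √59/1553 ≈ 12000.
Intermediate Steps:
3723/((1389/4477)) + g(√(28 + 31))/1553 = 3723/((1389/4477)) + √(28 + 31)/1553 = 3723/((1389*(1/4477))) + √59*(1/1553) = 3723/(1389/4477) + √59/1553 = 3723*(4477/1389) + √59/1553 = 5555957/463 + √59/1553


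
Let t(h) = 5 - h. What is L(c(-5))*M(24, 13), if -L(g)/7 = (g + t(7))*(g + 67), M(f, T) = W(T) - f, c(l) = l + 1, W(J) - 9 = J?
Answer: -5292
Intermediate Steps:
W(J) = 9 + J
c(l) = 1 + l
M(f, T) = 9 + T - f (M(f, T) = (9 + T) - f = 9 + T - f)
L(g) = -7*(-2 + g)*(67 + g) (L(g) = -7*(g + (5 - 1*7))*(g + 67) = -7*(g + (5 - 7))*(67 + g) = -7*(g - 2)*(67 + g) = -7*(-2 + g)*(67 + g))
L(c(-5))*M(24, 13) = (938 - 455*(1 - 5) - 7*(1 - 5)**2)*(9 + 13 - 1*24) = (938 - 455*(-4) - 7*(-4)**2)*(9 + 13 - 24) = (938 + 1820 - 7*16)*(-2) = (938 + 1820 - 112)*(-2) = 2646*(-2) = -5292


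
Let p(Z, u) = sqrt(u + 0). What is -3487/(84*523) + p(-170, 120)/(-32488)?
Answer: -3487/43932 - sqrt(30)/16244 ≈ -0.079710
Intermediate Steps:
p(Z, u) = sqrt(u)
-3487/(84*523) + p(-170, 120)/(-32488) = -3487/(84*523) + sqrt(120)/(-32488) = -3487/43932 + (2*sqrt(30))*(-1/32488) = -3487*1/43932 - sqrt(30)/16244 = -3487/43932 - sqrt(30)/16244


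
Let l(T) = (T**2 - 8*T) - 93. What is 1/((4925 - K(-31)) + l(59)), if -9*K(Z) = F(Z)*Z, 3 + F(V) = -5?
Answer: 9/70817 ≈ 0.00012709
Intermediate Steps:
F(V) = -8 (F(V) = -3 - 5 = -8)
K(Z) = 8*Z/9 (K(Z) = -(-8)*Z/9 = 8*Z/9)
l(T) = -93 + T**2 - 8*T
1/((4925 - K(-31)) + l(59)) = 1/((4925 - 8*(-31)/9) + (-93 + 59**2 - 8*59)) = 1/((4925 - 1*(-248/9)) + (-93 + 3481 - 472)) = 1/((4925 + 248/9) + 2916) = 1/(44573/9 + 2916) = 1/(70817/9) = 9/70817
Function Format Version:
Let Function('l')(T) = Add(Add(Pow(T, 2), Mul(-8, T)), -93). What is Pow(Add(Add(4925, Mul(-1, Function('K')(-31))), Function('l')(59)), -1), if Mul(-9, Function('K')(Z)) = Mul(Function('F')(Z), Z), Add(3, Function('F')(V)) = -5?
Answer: Rational(9, 70817) ≈ 0.00012709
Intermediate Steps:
Function('F')(V) = -8 (Function('F')(V) = Add(-3, -5) = -8)
Function('K')(Z) = Mul(Rational(8, 9), Z) (Function('K')(Z) = Mul(Rational(-1, 9), Mul(-8, Z)) = Mul(Rational(8, 9), Z))
Function('l')(T) = Add(-93, Pow(T, 2), Mul(-8, T))
Pow(Add(Add(4925, Mul(-1, Function('K')(-31))), Function('l')(59)), -1) = Pow(Add(Add(4925, Mul(-1, Mul(Rational(8, 9), -31))), Add(-93, Pow(59, 2), Mul(-8, 59))), -1) = Pow(Add(Add(4925, Mul(-1, Rational(-248, 9))), Add(-93, 3481, -472)), -1) = Pow(Add(Add(4925, Rational(248, 9)), 2916), -1) = Pow(Add(Rational(44573, 9), 2916), -1) = Pow(Rational(70817, 9), -1) = Rational(9, 70817)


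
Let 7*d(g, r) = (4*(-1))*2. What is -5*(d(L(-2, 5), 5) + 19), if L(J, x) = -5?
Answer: -625/7 ≈ -89.286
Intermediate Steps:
d(g, r) = -8/7 (d(g, r) = ((4*(-1))*2)/7 = (-4*2)/7 = (⅐)*(-8) = -8/7)
-5*(d(L(-2, 5), 5) + 19) = -5*(-8/7 + 19) = -5*125/7 = -625/7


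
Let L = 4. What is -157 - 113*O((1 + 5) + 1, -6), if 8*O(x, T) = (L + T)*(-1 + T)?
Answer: -1419/4 ≈ -354.75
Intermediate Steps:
O(x, T) = (-1 + T)*(4 + T)/8 (O(x, T) = ((4 + T)*(-1 + T))/8 = ((-1 + T)*(4 + T))/8 = (-1 + T)*(4 + T)/8)
-157 - 113*O((1 + 5) + 1, -6) = -157 - 113*(-½ + (⅛)*(-6)² + (3/8)*(-6)) = -157 - 113*(-½ + (⅛)*36 - 9/4) = -157 - 113*(-½ + 9/2 - 9/4) = -157 - 113*7/4 = -157 - 791/4 = -1419/4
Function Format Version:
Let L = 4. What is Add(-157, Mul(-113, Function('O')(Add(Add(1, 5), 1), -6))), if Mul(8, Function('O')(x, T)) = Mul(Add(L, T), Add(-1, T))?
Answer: Rational(-1419, 4) ≈ -354.75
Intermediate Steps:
Function('O')(x, T) = Mul(Rational(1, 8), Add(-1, T), Add(4, T)) (Function('O')(x, T) = Mul(Rational(1, 8), Mul(Add(4, T), Add(-1, T))) = Mul(Rational(1, 8), Mul(Add(-1, T), Add(4, T))) = Mul(Rational(1, 8), Add(-1, T), Add(4, T)))
Add(-157, Mul(-113, Function('O')(Add(Add(1, 5), 1), -6))) = Add(-157, Mul(-113, Add(Rational(-1, 2), Mul(Rational(1, 8), Pow(-6, 2)), Mul(Rational(3, 8), -6)))) = Add(-157, Mul(-113, Add(Rational(-1, 2), Mul(Rational(1, 8), 36), Rational(-9, 4)))) = Add(-157, Mul(-113, Add(Rational(-1, 2), Rational(9, 2), Rational(-9, 4)))) = Add(-157, Mul(-113, Rational(7, 4))) = Add(-157, Rational(-791, 4)) = Rational(-1419, 4)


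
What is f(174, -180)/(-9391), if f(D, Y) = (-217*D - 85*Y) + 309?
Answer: 22149/9391 ≈ 2.3585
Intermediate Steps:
f(D, Y) = 309 - 217*D - 85*Y
f(174, -180)/(-9391) = (309 - 217*174 - 85*(-180))/(-9391) = (309 - 37758 + 15300)*(-1/9391) = -22149*(-1/9391) = 22149/9391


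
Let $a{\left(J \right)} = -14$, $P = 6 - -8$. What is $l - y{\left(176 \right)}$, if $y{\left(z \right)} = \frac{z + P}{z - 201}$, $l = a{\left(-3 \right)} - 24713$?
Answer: $- \frac{123597}{5} \approx -24719.0$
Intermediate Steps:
$P = 14$ ($P = 6 + 8 = 14$)
$l = -24727$ ($l = -14 - 24713 = -24727$)
$y{\left(z \right)} = \frac{14 + z}{-201 + z}$ ($y{\left(z \right)} = \frac{z + 14}{z - 201} = \frac{14 + z}{-201 + z}$)
$l - y{\left(176 \right)} = -24727 - \frac{14 + 176}{-201 + 176} = -24727 - \frac{1}{-25} \cdot 190 = -24727 - \left(- \frac{1}{25}\right) 190 = -24727 - - \frac{38}{5} = -24727 + \frac{38}{5} = - \frac{123597}{5}$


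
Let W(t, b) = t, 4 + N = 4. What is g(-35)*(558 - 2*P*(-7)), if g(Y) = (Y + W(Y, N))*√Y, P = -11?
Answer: -28280*I*√35 ≈ -1.6731e+5*I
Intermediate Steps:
N = 0 (N = -4 + 4 = 0)
g(Y) = 2*Y^(3/2) (g(Y) = (Y + Y)*√Y = (2*Y)*√Y = 2*Y^(3/2))
g(-35)*(558 - 2*P*(-7)) = (2*(-35)^(3/2))*(558 - 2*(-11)*(-7)) = (2*(-35*I*√35))*(558 + 22*(-7)) = (-70*I*√35)*(558 - 154) = -70*I*√35*404 = -28280*I*√35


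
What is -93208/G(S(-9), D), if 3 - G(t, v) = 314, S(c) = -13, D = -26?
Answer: 93208/311 ≈ 299.70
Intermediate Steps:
G(t, v) = -311 (G(t, v) = 3 - 1*314 = 3 - 314 = -311)
-93208/G(S(-9), D) = -93208/(-311) = -93208*(-1/311) = 93208/311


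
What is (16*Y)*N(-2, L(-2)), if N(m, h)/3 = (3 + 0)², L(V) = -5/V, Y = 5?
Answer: 2160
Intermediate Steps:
N(m, h) = 27 (N(m, h) = 3*(3 + 0)² = 3*3² = 3*9 = 27)
(16*Y)*N(-2, L(-2)) = (16*5)*27 = 80*27 = 2160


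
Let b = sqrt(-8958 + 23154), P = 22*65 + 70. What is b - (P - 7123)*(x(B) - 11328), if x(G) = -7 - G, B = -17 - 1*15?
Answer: -63556769 + 26*sqrt(21) ≈ -6.3557e+7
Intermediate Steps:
P = 1500 (P = 1430 + 70 = 1500)
B = -32 (B = -17 - 15 = -32)
b = 26*sqrt(21) (b = sqrt(14196) = 26*sqrt(21) ≈ 119.15)
b - (P - 7123)*(x(B) - 11328) = 26*sqrt(21) - (1500 - 7123)*((-7 - 1*(-32)) - 11328) = 26*sqrt(21) - (-5623)*((-7 + 32) - 11328) = 26*sqrt(21) - (-5623)*(25 - 11328) = 26*sqrt(21) - (-5623)*(-11303) = 26*sqrt(21) - 1*63556769 = 26*sqrt(21) - 63556769 = -63556769 + 26*sqrt(21)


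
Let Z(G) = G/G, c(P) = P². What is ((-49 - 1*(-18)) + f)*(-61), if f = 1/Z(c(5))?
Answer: 1830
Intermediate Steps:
Z(G) = 1
f = 1 (f = 1/1 = 1)
((-49 - 1*(-18)) + f)*(-61) = ((-49 - 1*(-18)) + 1)*(-61) = ((-49 + 18) + 1)*(-61) = (-31 + 1)*(-61) = -30*(-61) = 1830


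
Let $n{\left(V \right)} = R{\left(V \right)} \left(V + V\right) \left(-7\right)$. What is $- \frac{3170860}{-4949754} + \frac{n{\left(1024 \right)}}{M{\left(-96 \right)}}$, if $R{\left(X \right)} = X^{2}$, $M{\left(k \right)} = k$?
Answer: $\frac{129178143647154}{824959} \approx 1.5659 \cdot 10^{8}$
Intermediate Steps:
$n{\left(V \right)} = - 14 V^{3}$ ($n{\left(V \right)} = V^{2} \left(V + V\right) \left(-7\right) = V^{2} \cdot 2 V \left(-7\right) = 2 V^{3} \left(-7\right) = - 14 V^{3}$)
$- \frac{3170860}{-4949754} + \frac{n{\left(1024 \right)}}{M{\left(-96 \right)}} = - \frac{3170860}{-4949754} + \frac{\left(-14\right) 1024^{3}}{-96} = \left(-3170860\right) \left(- \frac{1}{4949754}\right) + \left(-14\right) 1073741824 \left(- \frac{1}{96}\right) = \frac{1585430}{2474877} - - \frac{469762048}{3} = \frac{1585430}{2474877} + \frac{469762048}{3} = \frac{129178143647154}{824959}$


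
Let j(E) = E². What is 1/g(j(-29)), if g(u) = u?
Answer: 1/841 ≈ 0.0011891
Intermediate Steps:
1/g(j(-29)) = 1/((-29)²) = 1/841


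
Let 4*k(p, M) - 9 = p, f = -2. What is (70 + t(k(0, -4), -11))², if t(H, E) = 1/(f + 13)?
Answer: 594441/121 ≈ 4912.7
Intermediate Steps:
k(p, M) = 9/4 + p/4
t(H, E) = 1/11 (t(H, E) = 1/(-2 + 13) = 1/11)
(70 + t(k(0, -4), -11))² = (70 + 1/11)² = (771/11)² = 594441/121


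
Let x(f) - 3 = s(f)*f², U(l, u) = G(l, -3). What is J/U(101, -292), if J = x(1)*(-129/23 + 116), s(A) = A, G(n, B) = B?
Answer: -10156/69 ≈ -147.19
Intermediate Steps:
U(l, u) = -3
x(f) = 3 + f³ (x(f) = 3 + f*f² = 3 + f³)
J = 10156/23 (J = (3 + 1³)*(-129/23 + 116) = (3 + 1)*(-129*1/23 + 116) = 4*(-129/23 + 116) = 4*(2539/23) = 10156/23 ≈ 441.57)
J/U(101, -292) = (10156/23)/(-3) = (10156/23)*(-⅓) = -10156/69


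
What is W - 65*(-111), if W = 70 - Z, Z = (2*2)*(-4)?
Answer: 7301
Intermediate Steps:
Z = -16 (Z = 4*(-4) = -16)
W = 86 (W = 70 - 1*(-16) = 70 + 16 = 86)
W - 65*(-111) = 86 - 65*(-111) = 86 + 7215 = 7301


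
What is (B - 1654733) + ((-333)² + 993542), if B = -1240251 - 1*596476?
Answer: -2387029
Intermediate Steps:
B = -1836727 (B = -1240251 - 596476 = -1836727)
(B - 1654733) + ((-333)² + 993542) = (-1836727 - 1654733) + ((-333)² + 993542) = -3491460 + (110889 + 993542) = -3491460 + 1104431 = -2387029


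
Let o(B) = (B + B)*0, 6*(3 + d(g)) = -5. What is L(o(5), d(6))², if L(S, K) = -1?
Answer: 1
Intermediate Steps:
d(g) = -23/6 (d(g) = -3 + (⅙)*(-5) = -3 - ⅚ = -23/6)
o(B) = 0 (o(B) = (2*B)*0 = 0)
L(o(5), d(6))² = (-1)² = 1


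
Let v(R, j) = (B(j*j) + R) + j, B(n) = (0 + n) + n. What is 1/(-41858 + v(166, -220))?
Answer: 1/54888 ≈ 1.8219e-5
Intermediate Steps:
B(n) = 2*n (B(n) = n + n = 2*n)
v(R, j) = R + j + 2*j² (v(R, j) = (2*(j*j) + R) + j = (2*j² + R) + j = (R + 2*j²) + j = R + j + 2*j²)
1/(-41858 + v(166, -220)) = 1/(-41858 + (166 - 220 + 2*(-220)²)) = 1/(-41858 + (166 - 220 + 2*48400)) = 1/(-41858 + (166 - 220 + 96800)) = 1/(-41858 + 96746) = 1/54888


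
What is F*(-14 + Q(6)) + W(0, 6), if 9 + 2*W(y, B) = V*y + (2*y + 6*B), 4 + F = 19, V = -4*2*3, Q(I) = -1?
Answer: -423/2 ≈ -211.50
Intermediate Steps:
V = -24 (V = -8*3 = -24)
F = 15 (F = -4 + 19 = 15)
W(y, B) = -9/2 - 11*y + 3*B (W(y, B) = -9/2 + (-24*y + (2*y + 6*B))/2 = -9/2 + (-22*y + 6*B)/2 = -9/2 + (-11*y + 3*B) = -9/2 - 11*y + 3*B)
F*(-14 + Q(6)) + W(0, 6) = 15*(-14 - 1) + (-9/2 - 11*0 + 3*6) = 15*(-15) + (-9/2 + 0 + 18) = -225 + 27/2 = -423/2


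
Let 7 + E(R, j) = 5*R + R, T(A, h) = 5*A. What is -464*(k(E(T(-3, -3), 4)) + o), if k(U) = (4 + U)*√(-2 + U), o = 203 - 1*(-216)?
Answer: -194416 + 129456*I*√11 ≈ -1.9442e+5 + 4.2936e+5*I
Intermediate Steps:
E(R, j) = -7 + 6*R (E(R, j) = -7 + (5*R + R) = -7 + 6*R)
o = 419 (o = 203 + 216 = 419)
k(U) = √(-2 + U)*(4 + U)
-464*(k(E(T(-3, -3), 4)) + o) = -464*(√(-2 + (-7 + 6*(5*(-3))))*(4 + (-7 + 6*(5*(-3)))) + 419) = -464*(√(-2 + (-7 + 6*(-15)))*(4 + (-7 + 6*(-15))) + 419) = -464*(√(-2 + (-7 - 90))*(4 + (-7 - 90)) + 419) = -464*(√(-2 - 97)*(4 - 97) + 419) = -464*(√(-99)*(-93) + 419) = -464*((3*I*√11)*(-93) + 419) = -464*(-279*I*√11 + 419) = -464*(419 - 279*I*√11) = -194416 + 129456*I*√11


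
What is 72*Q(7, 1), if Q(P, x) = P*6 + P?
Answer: 3528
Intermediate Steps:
Q(P, x) = 7*P (Q(P, x) = 6*P + P = 7*P)
72*Q(7, 1) = 72*(7*7) = 72*49 = 3528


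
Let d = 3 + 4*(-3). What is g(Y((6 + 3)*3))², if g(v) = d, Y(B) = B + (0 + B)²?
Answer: 81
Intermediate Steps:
d = -9 (d = 3 - 12 = -9)
Y(B) = B + B²
g(v) = -9
g(Y((6 + 3)*3))² = (-9)² = 81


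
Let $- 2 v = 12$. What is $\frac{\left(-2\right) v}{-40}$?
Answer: $- \frac{3}{10} \approx -0.3$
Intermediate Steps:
$v = -6$ ($v = \left(- \frac{1}{2}\right) 12 = -6$)
$\frac{\left(-2\right) v}{-40} = \frac{\left(-2\right) \left(-6\right)}{-40} = 12 \left(- \frac{1}{40}\right) = - \frac{3}{10}$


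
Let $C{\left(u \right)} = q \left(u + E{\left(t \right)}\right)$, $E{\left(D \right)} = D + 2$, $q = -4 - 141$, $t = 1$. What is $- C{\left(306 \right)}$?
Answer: $44805$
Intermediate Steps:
$q = -145$
$E{\left(D \right)} = 2 + D$
$C{\left(u \right)} = -435 - 145 u$ ($C{\left(u \right)} = - 145 \left(u + \left(2 + 1\right)\right) = - 145 \left(u + 3\right) = - 145 \left(3 + u\right) = -435 - 145 u$)
$- C{\left(306 \right)} = - (-435 - 44370) = \left(-1\right) \left(-44805\right) = 44805$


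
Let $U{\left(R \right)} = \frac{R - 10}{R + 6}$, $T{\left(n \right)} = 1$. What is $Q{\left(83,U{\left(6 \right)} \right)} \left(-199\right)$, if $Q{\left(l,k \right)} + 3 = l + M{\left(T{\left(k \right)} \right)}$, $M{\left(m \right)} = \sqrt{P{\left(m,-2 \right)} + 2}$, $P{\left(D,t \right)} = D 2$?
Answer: $-16318$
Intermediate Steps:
$P{\left(D,t \right)} = 2 D$
$M{\left(m \right)} = \sqrt{2 + 2 m}$ ($M{\left(m \right)} = \sqrt{2 m + 2} = \sqrt{2 + 2 m}$)
$U{\left(R \right)} = \frac{-10 + R}{6 + R}$
$Q{\left(l,k \right)} = -1 + l$ ($Q{\left(l,k \right)} = -3 + \left(l + \sqrt{2 + 2 \cdot 1}\right) = -3 + \left(l + \sqrt{2 + 2}\right) = -3 + \left(l + \sqrt{4}\right) = -3 + \left(l + 2\right) = -3 + \left(2 + l\right) = -1 + l$)
$Q{\left(83,U{\left(6 \right)} \right)} \left(-199\right) = \left(-1 + 83\right) \left(-199\right) = 82 \left(-199\right) = -16318$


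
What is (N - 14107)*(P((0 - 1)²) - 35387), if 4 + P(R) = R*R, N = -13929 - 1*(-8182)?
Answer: 702633060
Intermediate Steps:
N = -5747 (N = -13929 + 8182 = -5747)
P(R) = -4 + R² (P(R) = -4 + R*R = -4 + R²)
(N - 14107)*(P((0 - 1)²) - 35387) = (-5747 - 14107)*((-4 + ((0 - 1)²)²) - 35387) = -19854*((-4 + ((-1)²)²) - 35387) = -19854*((-4 + 1²) - 35387) = -19854*((-4 + 1) - 35387) = -19854*(-3 - 35387) = -19854*(-35390) = 702633060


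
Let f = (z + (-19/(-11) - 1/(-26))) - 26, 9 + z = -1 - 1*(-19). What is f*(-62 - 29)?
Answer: 30499/22 ≈ 1386.3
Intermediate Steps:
z = 9 (z = -9 + (-1 - 1*(-19)) = -9 + (-1 + 19) = -9 + 18 = 9)
f = -4357/286 (f = (9 + (-19/(-11) - 1/(-26))) - 26 = (9 + (-19*(-1/11) - 1*(-1/26))) - 26 = (9 + (19/11 + 1/26)) - 26 = (9 + 505/286) - 26 = 3079/286 - 26 = -4357/286 ≈ -15.234)
f*(-62 - 29) = -4357*(-62 - 29)/286 = -4357/286*(-91) = 30499/22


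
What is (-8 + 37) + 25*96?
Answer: 2429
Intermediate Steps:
(-8 + 37) + 25*96 = 29 + 2400 = 2429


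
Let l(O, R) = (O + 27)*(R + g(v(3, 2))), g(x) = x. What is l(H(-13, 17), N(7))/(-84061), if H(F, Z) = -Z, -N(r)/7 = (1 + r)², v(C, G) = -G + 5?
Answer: 4450/84061 ≈ 0.052938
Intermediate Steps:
v(C, G) = 5 - G
N(r) = -7*(1 + r)²
l(O, R) = (3 + R)*(27 + O) (l(O, R) = (O + 27)*(R + (5 - 1*2)) = (27 + O)*(R + (5 - 2)) = (27 + O)*(R + 3) = (27 + O)*(3 + R) = (3 + R)*(27 + O))
l(H(-13, 17), N(7))/(-84061) = (81 + 3*(-1*17) + 27*(-7*(1 + 7)²) + (-1*17)*(-7*(1 + 7)²))/(-84061) = (81 + 3*(-17) + 27*(-7*8²) - (-119)*8²)*(-1/84061) = (81 - 51 + 27*(-7*64) - (-119)*64)*(-1/84061) = (81 - 51 + 27*(-448) - 17*(-448))*(-1/84061) = (81 - 51 - 12096 + 7616)*(-1/84061) = -4450*(-1/84061) = 4450/84061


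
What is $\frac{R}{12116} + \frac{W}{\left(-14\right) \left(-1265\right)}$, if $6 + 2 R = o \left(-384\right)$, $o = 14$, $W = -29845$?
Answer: $- \frac{3148151}{1650572} \approx -1.9073$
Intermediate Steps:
$R = -2691$ ($R = -3 + \frac{14 \left(-384\right)}{2} = -3 + \frac{1}{2} \left(-5376\right) = -3 - 2688 = -2691$)
$\frac{R}{12116} + \frac{W}{\left(-14\right) \left(-1265\right)} = - \frac{2691}{12116} - \frac{29845}{\left(-14\right) \left(-1265\right)} = \left(-2691\right) \frac{1}{12116} - \frac{29845}{17710} = - \frac{207}{932} - \frac{5969}{3542} = - \frac{3148151}{1650572}$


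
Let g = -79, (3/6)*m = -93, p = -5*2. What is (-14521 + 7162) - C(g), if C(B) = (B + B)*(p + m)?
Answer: -38327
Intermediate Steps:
p = -10
m = -186 (m = 2*(-93) = -186)
C(B) = -392*B (C(B) = (B + B)*(-10 - 186) = (2*B)*(-196) = -392*B)
(-14521 + 7162) - C(g) = (-14521 + 7162) - (-392)*(-79) = -7359 - 1*30968 = -7359 - 30968 = -38327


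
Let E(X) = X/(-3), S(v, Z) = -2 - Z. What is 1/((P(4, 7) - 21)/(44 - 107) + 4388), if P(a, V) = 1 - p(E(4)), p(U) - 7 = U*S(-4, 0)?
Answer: 189/829421 ≈ 0.00022787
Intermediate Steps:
E(X) = -X/3 (E(X) = X*(-⅓) = -X/3)
p(U) = 7 - 2*U (p(U) = 7 + U*(-2 - 1*0) = 7 + U*(-2 + 0) = 7 + U*(-2) = 7 - 2*U)
P(a, V) = -26/3 (P(a, V) = 1 - (7 - (-2)*4/3) = 1 - (7 - 2*(-4/3)) = 1 - (7 + 8/3) = 1 - 1*29/3 = 1 - 29/3 = -26/3)
1/((P(4, 7) - 21)/(44 - 107) + 4388) = 1/((-26/3 - 21)/(44 - 107) + 4388) = 1/(-89/3/(-63) + 4388) = 1/(-1/63*(-89/3) + 4388) = 1/(89/189 + 4388) = 1/(829421/189) = 189/829421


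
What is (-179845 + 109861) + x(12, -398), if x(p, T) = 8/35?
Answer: -2449432/35 ≈ -69984.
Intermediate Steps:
x(p, T) = 8/35 (x(p, T) = (1/35)*8 = 8/35)
(-179845 + 109861) + x(12, -398) = (-179845 + 109861) + 8/35 = -69984 + 8/35 = -2449432/35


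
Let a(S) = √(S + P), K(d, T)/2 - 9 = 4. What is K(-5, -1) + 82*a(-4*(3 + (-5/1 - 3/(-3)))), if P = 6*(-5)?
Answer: 26 + 82*I*√26 ≈ 26.0 + 418.12*I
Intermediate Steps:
K(d, T) = 26 (K(d, T) = 18 + 2*4 = 18 + 8 = 26)
P = -30
a(S) = √(-30 + S) (a(S) = √(S - 30) = √(-30 + S))
K(-5, -1) + 82*a(-4*(3 + (-5/1 - 3/(-3)))) = 26 + 82*√(-30 - 4*(3 + (-5/1 - 3/(-3)))) = 26 + 82*√(-30 - 4*(3 + (-5*1 - 3*(-⅓)))) = 26 + 82*√(-30 - 4*(3 + (-5 + 1))) = 26 + 82*√(-30 - 4*(3 - 4)) = 26 + 82*√(-30 - 4*(-1)) = 26 + 82*√(-30 + 4) = 26 + 82*√(-26) = 26 + 82*(I*√26) = 26 + 82*I*√26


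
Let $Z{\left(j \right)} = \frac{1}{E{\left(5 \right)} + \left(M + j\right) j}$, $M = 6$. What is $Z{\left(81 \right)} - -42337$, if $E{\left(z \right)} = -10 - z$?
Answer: $\frac{297713785}{7032} \approx 42337.0$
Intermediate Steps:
$Z{\left(j \right)} = \frac{1}{-15 + j \left(6 + j\right)}$ ($Z{\left(j \right)} = \frac{1}{\left(-10 - 5\right) + \left(6 + j\right) j} = \frac{1}{\left(-10 - 5\right) + j \left(6 + j\right)} = \frac{1}{-15 + j \left(6 + j\right)}$)
$Z{\left(81 \right)} - -42337 = \frac{1}{-15 + 81^{2} + 6 \cdot 81} - -42337 = \frac{1}{-15 + 6561 + 486} + 42337 = \frac{1}{7032} + 42337 = \frac{297713785}{7032}$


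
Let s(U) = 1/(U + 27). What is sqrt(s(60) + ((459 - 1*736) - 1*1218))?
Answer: 4*I*sqrt(707223)/87 ≈ 38.665*I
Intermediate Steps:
s(U) = 1/(27 + U)
sqrt(s(60) + ((459 - 1*736) - 1*1218)) = sqrt(1/(27 + 60) + ((459 - 1*736) - 1*1218)) = sqrt(1/87 + ((459 - 736) - 1218)) = sqrt(1/87 + (-277 - 1218)) = sqrt(1/87 - 1495) = sqrt(-130064/87) = 4*I*sqrt(707223)/87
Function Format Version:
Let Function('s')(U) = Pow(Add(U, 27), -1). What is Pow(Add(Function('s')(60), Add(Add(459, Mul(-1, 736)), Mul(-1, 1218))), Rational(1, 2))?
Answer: Mul(Rational(4, 87), I, Pow(707223, Rational(1, 2))) ≈ Mul(38.665, I)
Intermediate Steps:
Function('s')(U) = Pow(Add(27, U), -1)
Pow(Add(Function('s')(60), Add(Add(459, Mul(-1, 736)), Mul(-1, 1218))), Rational(1, 2)) = Pow(Add(Pow(Add(27, 60), -1), Add(Add(459, Mul(-1, 736)), Mul(-1, 1218))), Rational(1, 2)) = Pow(Add(Pow(87, -1), Add(Add(459, -736), -1218)), Rational(1, 2)) = Pow(Add(Rational(1, 87), Add(-277, -1218)), Rational(1, 2)) = Pow(Add(Rational(1, 87), -1495), Rational(1, 2)) = Pow(Rational(-130064, 87), Rational(1, 2)) = Mul(Rational(4, 87), I, Pow(707223, Rational(1, 2)))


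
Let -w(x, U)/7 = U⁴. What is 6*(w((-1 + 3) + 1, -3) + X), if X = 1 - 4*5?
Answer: -3516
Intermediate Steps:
X = -19 (X = 1 - 20 = -19)
w(x, U) = -7*U⁴
6*(w((-1 + 3) + 1, -3) + X) = 6*(-7*(-3)⁴ - 19) = 6*(-7*81 - 19) = 6*(-567 - 19) = 6*(-586) = -3516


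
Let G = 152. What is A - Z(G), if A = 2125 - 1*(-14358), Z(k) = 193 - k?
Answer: 16442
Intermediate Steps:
A = 16483 (A = 2125 + 14358 = 16483)
A - Z(G) = 16483 - (193 - 1*152) = 16483 - (193 - 152) = 16483 - 1*41 = 16483 - 41 = 16442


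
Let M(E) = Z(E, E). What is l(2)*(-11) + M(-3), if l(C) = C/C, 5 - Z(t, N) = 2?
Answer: -8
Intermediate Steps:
Z(t, N) = 3 (Z(t, N) = 5 - 1*2 = 5 - 2 = 3)
M(E) = 3
l(C) = 1
l(2)*(-11) + M(-3) = 1*(-11) + 3 = -11 + 3 = -8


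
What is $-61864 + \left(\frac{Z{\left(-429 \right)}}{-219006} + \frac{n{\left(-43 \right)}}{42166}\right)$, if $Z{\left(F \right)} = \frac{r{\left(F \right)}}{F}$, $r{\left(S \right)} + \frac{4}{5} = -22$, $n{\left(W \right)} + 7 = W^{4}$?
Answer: $- \frac{101984202106218752}{1650686000535} \approx -61783.0$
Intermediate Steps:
$n{\left(W \right)} = -7 + W^{4}$
$r{\left(S \right)} = - \frac{114}{5}$ ($r{\left(S \right)} = - \frac{4}{5} - 22 = - \frac{114}{5}$)
$Z{\left(F \right)} = - \frac{114}{5 F}$
$-61864 + \left(\frac{Z{\left(-429 \right)}}{-219006} + \frac{n{\left(-43 \right)}}{42166}\right) = -61864 + \left(\frac{\left(- \frac{114}{5}\right) \frac{1}{-429}}{-219006} + \frac{-7 + \left(-43\right)^{4}}{42166}\right) = -61864 + \left(\left(- \frac{114}{5}\right) \left(- \frac{1}{429}\right) \left(- \frac{1}{219006}\right) + \left(-7 + 3418801\right) \frac{1}{42166}\right) = -61864 + \left(\frac{38}{715} \left(- \frac{1}{219006}\right) + 3418794 \cdot \frac{1}{42166}\right) = -61864 + \left(- \frac{19}{78294645} + \frac{1709397}{21083}\right) = -61864 + \frac{133836630878488}{1650686000535} = - \frac{101984202106218752}{1650686000535}$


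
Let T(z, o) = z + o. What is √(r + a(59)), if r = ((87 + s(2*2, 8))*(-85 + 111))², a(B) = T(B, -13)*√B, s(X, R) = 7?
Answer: √(5973136 + 46*√59) ≈ 2444.1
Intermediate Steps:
T(z, o) = o + z
a(B) = √B*(-13 + B) (a(B) = (-13 + B)*√B = √B*(-13 + B))
r = 5973136 (r = ((87 + 7)*(-85 + 111))² = (94*26)² = 2444² = 5973136)
√(r + a(59)) = √(5973136 + √59*(-13 + 59)) = √(5973136 + √59*46) = √(5973136 + 46*√59)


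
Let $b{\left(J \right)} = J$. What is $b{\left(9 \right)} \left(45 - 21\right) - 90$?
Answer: $126$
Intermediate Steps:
$b{\left(9 \right)} \left(45 - 21\right) - 90 = 9 \left(45 - 21\right) - 90 = 9 \cdot 24 - 90 = 216 - 90 = 126$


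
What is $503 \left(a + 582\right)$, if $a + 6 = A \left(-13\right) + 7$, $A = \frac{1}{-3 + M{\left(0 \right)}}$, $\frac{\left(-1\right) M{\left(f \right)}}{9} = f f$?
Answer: $\frac{886286}{3} \approx 2.9543 \cdot 10^{5}$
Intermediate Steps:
$M{\left(f \right)} = - 9 f^{2}$ ($M{\left(f \right)} = - 9 f f = - 9 f^{2}$)
$A = - \frac{1}{3}$ ($A = \frac{1}{-3 - 9 \cdot 0^{2}} = \frac{1}{-3 - 0} = \frac{1}{-3 + 0} = \frac{1}{-3} = - \frac{1}{3} \approx -0.33333$)
$a = \frac{16}{3}$ ($a = -6 + \left(\left(- \frac{1}{3}\right) \left(-13\right) + 7\right) = -6 + \left(\frac{13}{3} + 7\right) = -6 + \frac{34}{3} = \frac{16}{3} \approx 5.3333$)
$503 \left(a + 582\right) = 503 \left(\frac{16}{3} + 582\right) = 503 \cdot \frac{1762}{3} = \frac{886286}{3}$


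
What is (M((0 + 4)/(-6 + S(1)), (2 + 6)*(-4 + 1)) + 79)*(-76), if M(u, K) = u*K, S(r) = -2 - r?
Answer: -20444/3 ≈ -6814.7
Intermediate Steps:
M(u, K) = K*u
(M((0 + 4)/(-6 + S(1)), (2 + 6)*(-4 + 1)) + 79)*(-76) = (((2 + 6)*(-4 + 1))*((0 + 4)/(-6 + (-2 - 1*1))) + 79)*(-76) = ((8*(-3))*(4/(-6 + (-2 - 1))) + 79)*(-76) = (-96/(-6 - 3) + 79)*(-76) = (-96/(-9) + 79)*(-76) = (-96*(-1)/9 + 79)*(-76) = (-24*(-4/9) + 79)*(-76) = (32/3 + 79)*(-76) = (269/3)*(-76) = -20444/3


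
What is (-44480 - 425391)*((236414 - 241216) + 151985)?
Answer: -69157023393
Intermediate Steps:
(-44480 - 425391)*((236414 - 241216) + 151985) = -469871*(-4802 + 151985) = -469871*147183 = -69157023393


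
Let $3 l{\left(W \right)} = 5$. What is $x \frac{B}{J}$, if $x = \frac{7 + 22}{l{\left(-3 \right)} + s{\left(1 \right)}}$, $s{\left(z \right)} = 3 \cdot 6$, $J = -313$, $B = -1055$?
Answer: $\frac{91785}{18467} \approx 4.9702$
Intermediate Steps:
$l{\left(W \right)} = \frac{5}{3}$ ($l{\left(W \right)} = \frac{1}{3} \cdot 5 = \frac{5}{3}$)
$s{\left(z \right)} = 18$
$x = \frac{87}{59}$ ($x = \frac{7 + 22}{\frac{5}{3} + 18} = \frac{29}{\frac{59}{3}} = 29 \cdot \frac{3}{59} = \frac{87}{59} \approx 1.4746$)
$x \frac{B}{J} = \frac{87 \left(- \frac{1055}{-313}\right)}{59} = \frac{87 \left(\left(-1055\right) \left(- \frac{1}{313}\right)\right)}{59} = \frac{87}{59} \cdot \frac{1055}{313} = \frac{91785}{18467}$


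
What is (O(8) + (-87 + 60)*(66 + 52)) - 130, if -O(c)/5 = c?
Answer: -3356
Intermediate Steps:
O(c) = -5*c
(O(8) + (-87 + 60)*(66 + 52)) - 130 = (-5*8 + (-87 + 60)*(66 + 52)) - 130 = (-40 - 27*118) - 130 = (-40 - 3186) - 130 = -3226 - 130 = -3356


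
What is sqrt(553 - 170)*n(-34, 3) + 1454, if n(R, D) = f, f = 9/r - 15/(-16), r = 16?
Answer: 1454 + 3*sqrt(383)/2 ≈ 1483.4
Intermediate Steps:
f = 3/2 (f = 9/16 - 15/(-16) = 9*(1/16) - 15*(-1/16) = 9/16 + 15/16 = 3/2 ≈ 1.5000)
n(R, D) = 3/2
sqrt(553 - 170)*n(-34, 3) + 1454 = sqrt(553 - 170)*(3/2) + 1454 = sqrt(383)*(3/2) + 1454 = 3*sqrt(383)/2 + 1454 = 1454 + 3*sqrt(383)/2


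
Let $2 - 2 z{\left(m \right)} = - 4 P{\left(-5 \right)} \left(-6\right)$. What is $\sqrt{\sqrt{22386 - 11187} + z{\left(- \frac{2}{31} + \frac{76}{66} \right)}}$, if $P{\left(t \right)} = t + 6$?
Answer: $\sqrt{-11 + \sqrt{11199}} \approx 9.7378$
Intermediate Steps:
$P{\left(t \right)} = 6 + t$
$z{\left(m \right)} = -11$ ($z{\left(m \right)} = 1 - \frac{- 4 \left(6 - 5\right) \left(-6\right)}{2} = 1 - \frac{\left(-4\right) 1 \left(-6\right)}{2} = 1 - \frac{\left(-4\right) \left(-6\right)}{2} = 1 - 12 = -11$)
$\sqrt{\sqrt{22386 - 11187} + z{\left(- \frac{2}{31} + \frac{76}{66} \right)}} = \sqrt{\sqrt{22386 - 11187} - 11} = \sqrt{\sqrt{11199} - 11} = \sqrt{-11 + \sqrt{11199}}$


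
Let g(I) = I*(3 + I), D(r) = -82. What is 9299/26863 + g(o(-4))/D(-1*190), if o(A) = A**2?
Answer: -3701917/1101383 ≈ -3.3612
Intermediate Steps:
9299/26863 + g(o(-4))/D(-1*190) = 9299/26863 + ((-4)**2*(3 + (-4)**2))/(-82) = 9299*(1/26863) + (16*(3 + 16))*(-1/82) = 9299/26863 + (16*19)*(-1/82) = 9299/26863 + 304*(-1/82) = 9299/26863 - 152/41 = -3701917/1101383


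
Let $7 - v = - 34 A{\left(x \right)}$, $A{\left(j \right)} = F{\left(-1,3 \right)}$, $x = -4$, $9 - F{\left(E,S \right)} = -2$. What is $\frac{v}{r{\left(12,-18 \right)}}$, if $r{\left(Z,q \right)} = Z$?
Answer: $\frac{127}{4} \approx 31.75$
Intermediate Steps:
$F{\left(E,S \right)} = 11$ ($F{\left(E,S \right)} = 9 - -2 = 9 + 2 = 11$)
$A{\left(j \right)} = 11$
$v = 381$ ($v = 7 - \left(-34\right) 11 = 7 - -374 = 7 + 374 = 381$)
$\frac{v}{r{\left(12,-18 \right)}} = \frac{381}{12} = 381 \cdot \frac{1}{12} = \frac{127}{4}$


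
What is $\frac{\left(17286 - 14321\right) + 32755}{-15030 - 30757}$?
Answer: $- \frac{35720}{45787} \approx -0.78013$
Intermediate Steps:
$\frac{\left(17286 - 14321\right) + 32755}{-15030 - 30757} = \frac{\left(17286 - 14321\right) + 32755}{-45787} = \left(2965 + 32755\right) \left(- \frac{1}{45787}\right) = 35720 \left(- \frac{1}{45787}\right) = - \frac{35720}{45787}$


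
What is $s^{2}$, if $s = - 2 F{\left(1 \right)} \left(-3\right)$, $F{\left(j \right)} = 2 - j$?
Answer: $36$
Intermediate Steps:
$s = 6$ ($s = - 2 \left(2 - 1\right) \left(-3\right) = \left(-2\right) 1 \left(-3\right) = \left(-2\right) \left(-3\right) = 6$)
$s^{2} = 6^{2} = 36$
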